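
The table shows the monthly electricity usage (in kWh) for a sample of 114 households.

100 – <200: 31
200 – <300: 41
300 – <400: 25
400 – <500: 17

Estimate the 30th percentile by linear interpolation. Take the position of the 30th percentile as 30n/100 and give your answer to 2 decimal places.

207.80

Cumulative frequencies: 31, 72, 97, 114
n = 114; position = 30n/100 = 34.2.
This falls in the class 200 – <300: L = 200, F = 31, f = 41, h = 100.
30th percentile ≈ 200 + ((34.2 − 31) / 41) × 100 = 207.8049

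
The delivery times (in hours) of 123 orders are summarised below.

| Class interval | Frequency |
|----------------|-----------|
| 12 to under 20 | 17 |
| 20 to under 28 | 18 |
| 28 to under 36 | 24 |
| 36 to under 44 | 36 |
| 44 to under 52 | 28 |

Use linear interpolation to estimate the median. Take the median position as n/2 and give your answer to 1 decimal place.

36.6

Cumulative frequencies: 17, 35, 59, 95, 123
n = 123; position = n/2 = 61.5.
This falls in the class 36 to under 44: L = 36, F = 59, f = 36, h = 8.
Median ≈ 36 + ((61.5 − 59) / 36) × 8 = 36.5556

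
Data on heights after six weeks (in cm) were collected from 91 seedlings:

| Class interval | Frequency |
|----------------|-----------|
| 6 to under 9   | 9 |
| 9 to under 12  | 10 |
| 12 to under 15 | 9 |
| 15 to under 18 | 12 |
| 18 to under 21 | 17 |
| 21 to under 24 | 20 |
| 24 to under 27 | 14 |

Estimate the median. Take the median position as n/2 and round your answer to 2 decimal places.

Cumulative frequencies: 9, 19, 28, 40, 57, 77, 91
n = 91; position = n/2 = 45.5.
This falls in the class 18 to under 21: L = 18, F = 40, f = 17, h = 3.
Median ≈ 18 + ((45.5 − 40) / 17) × 3 = 18.9706

18.97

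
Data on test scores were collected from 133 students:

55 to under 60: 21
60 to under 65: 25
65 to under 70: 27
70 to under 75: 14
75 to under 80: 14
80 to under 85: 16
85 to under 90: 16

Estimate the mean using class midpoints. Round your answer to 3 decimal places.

70.771

Midpoints: 57.5, 62.5, 67.5, 72.5, 77.5, 82.5, 87.5
Σfm = 21×57.5 + 25×62.5 + 27×67.5 + 14×72.5 + 14×77.5 + 16×82.5 + 16×87.5 = 9412.5
n = Σf = 133
Mean = 9412.5 / 133 = 70.7707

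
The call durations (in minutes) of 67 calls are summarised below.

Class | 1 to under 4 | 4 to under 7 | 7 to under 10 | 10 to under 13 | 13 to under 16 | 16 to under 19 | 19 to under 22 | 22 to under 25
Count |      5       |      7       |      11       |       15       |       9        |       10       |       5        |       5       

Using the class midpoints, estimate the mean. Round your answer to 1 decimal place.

Midpoints: 2.5, 5.5, 8.5, 11.5, 14.5, 17.5, 20.5, 23.5
Σfm = 5×2.5 + 7×5.5 + 11×8.5 + 15×11.5 + 9×14.5 + 10×17.5 + 5×20.5 + 5×23.5 = 842.5
n = Σf = 67
Mean = 842.5 / 67 = 12.5746

12.6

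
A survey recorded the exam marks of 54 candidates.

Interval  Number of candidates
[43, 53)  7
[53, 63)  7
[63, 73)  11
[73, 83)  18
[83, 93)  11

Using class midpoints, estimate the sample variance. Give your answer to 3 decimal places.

170.405

Midpoints: 48, 58, 68, 78, 88
n = 54, Σfm = 3862, mean = 71.5185
Σfm² = 285236
Σf(m − x̄)² = Σfm² − (Σfm)²/n = 285236 − 3862²/54 = 9031.4815
Sample variance = 9031.4815 / 53 = 170.4053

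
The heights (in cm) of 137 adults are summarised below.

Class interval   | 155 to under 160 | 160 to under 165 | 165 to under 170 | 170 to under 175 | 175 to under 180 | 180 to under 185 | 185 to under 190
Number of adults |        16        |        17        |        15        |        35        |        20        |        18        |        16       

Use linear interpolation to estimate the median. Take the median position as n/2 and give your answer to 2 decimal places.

Cumulative frequencies: 16, 33, 48, 83, 103, 121, 137
n = 137; position = n/2 = 68.5.
This falls in the class 170 to under 175: L = 170, F = 48, f = 35, h = 5.
Median ≈ 170 + ((68.5 − 48) / 35) × 5 = 172.9286

172.93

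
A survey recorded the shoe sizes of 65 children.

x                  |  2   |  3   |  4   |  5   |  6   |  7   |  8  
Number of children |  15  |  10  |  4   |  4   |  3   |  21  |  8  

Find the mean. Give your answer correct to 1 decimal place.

5.0

Values: 2, 3, 4, 5, 6, 7, 8
Σfx = 15×2 + 10×3 + 4×4 + 4×5 + 3×6 + 21×7 + 8×8 = 325
n = Σf = 65
Mean = 325 / 65 = 5.0000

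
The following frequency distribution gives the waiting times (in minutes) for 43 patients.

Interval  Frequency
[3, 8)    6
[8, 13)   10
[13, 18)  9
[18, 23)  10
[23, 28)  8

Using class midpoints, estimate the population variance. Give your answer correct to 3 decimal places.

43.970

Midpoints: 5.5, 10.5, 15.5, 20.5, 25.5
n = 43, Σfm = 686.5, mean = 15.9651
Σfm² = 12850.75
Σf(m − x̄)² = Σfm² − (Σfm)²/n = 12850.75 − 686.5²/43 = 1890.6977
Population variance = 1890.6977 / 43 = 43.9697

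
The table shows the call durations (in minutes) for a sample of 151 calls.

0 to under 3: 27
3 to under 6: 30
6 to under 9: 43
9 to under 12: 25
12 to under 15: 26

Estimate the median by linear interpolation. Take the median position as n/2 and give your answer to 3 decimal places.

Cumulative frequencies: 27, 57, 100, 125, 151
n = 151; position = n/2 = 75.5.
This falls in the class 6 to under 9: L = 6, F = 57, f = 43, h = 3.
Median ≈ 6 + ((75.5 − 57) / 43) × 3 = 7.2907

7.291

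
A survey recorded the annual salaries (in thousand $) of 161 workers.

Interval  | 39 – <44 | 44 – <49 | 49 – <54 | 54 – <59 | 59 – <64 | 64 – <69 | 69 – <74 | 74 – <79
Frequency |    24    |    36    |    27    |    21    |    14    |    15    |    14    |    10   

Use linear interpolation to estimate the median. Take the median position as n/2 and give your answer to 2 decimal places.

52.80

Cumulative frequencies: 24, 60, 87, 108, 122, 137, 151, 161
n = 161; position = n/2 = 80.5.
This falls in the class 49 – <54: L = 49, F = 60, f = 27, h = 5.
Median ≈ 49 + ((80.5 − 60) / 27) × 5 = 52.7963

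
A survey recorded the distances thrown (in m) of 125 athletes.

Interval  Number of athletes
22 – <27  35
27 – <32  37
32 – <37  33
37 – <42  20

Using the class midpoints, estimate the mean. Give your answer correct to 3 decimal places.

Midpoints: 24.5, 29.5, 34.5, 39.5
Σfm = 35×24.5 + 37×29.5 + 33×34.5 + 20×39.5 = 3877.5
n = Σf = 125
Mean = 3877.5 / 125 = 31.0200

31.020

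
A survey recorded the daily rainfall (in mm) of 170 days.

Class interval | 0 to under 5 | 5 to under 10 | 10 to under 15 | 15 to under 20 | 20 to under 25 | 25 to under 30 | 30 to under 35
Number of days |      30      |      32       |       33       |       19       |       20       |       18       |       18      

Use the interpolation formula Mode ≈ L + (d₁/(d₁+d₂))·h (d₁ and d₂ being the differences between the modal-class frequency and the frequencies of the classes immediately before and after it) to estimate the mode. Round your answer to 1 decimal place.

Modal class: 10 to under 15 (highest frequency 33).
d₁ = 33 − 32 = 1, d₂ = 33 − 19 = 14
Mode ≈ 10 + (1/(1+14)) × 5 = 10 + 0.3333 = 10.3333

10.3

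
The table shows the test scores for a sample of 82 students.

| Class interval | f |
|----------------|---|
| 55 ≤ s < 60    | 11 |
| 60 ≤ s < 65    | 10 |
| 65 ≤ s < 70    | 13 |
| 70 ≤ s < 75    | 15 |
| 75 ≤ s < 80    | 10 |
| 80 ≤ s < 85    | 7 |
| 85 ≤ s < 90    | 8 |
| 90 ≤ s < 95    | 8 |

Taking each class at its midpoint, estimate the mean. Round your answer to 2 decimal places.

Midpoints: 57.5, 62.5, 67.5, 72.5, 77.5, 82.5, 87.5, 92.5
Σfm = 11×57.5 + 10×62.5 + 13×67.5 + 15×72.5 + 10×77.5 + 7×82.5 + 8×87.5 + 8×92.5 = 6015
n = Σf = 82
Mean = 6015 / 82 = 73.3537

73.35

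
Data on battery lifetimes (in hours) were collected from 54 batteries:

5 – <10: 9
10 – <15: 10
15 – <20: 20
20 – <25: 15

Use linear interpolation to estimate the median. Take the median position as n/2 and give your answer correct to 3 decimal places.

Cumulative frequencies: 9, 19, 39, 54
n = 54; position = n/2 = 27.
This falls in the class 15 – <20: L = 15, F = 19, f = 20, h = 5.
Median ≈ 15 + ((27 − 19) / 20) × 5 = 17.0000

17.000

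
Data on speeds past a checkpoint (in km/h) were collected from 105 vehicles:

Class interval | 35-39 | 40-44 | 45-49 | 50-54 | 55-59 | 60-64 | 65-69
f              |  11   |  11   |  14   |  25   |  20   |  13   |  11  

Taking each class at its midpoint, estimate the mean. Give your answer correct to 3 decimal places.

52.476

Midpoints: 37, 42, 47, 52, 57, 62, 67
Σfm = 11×37 + 11×42 + 14×47 + 25×52 + 20×57 + 13×62 + 11×67 = 5510
n = Σf = 105
Mean = 5510 / 105 = 52.4762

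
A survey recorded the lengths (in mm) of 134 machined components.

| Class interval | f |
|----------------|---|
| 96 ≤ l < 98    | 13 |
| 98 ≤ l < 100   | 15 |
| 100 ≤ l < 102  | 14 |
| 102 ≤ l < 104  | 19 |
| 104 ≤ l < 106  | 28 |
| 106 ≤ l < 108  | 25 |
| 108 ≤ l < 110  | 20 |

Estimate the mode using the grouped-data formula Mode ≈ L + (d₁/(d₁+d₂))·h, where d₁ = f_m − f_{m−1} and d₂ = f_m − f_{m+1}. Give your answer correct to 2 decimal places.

Modal class: 104 ≤ l < 106 (highest frequency 28).
d₁ = 28 − 19 = 9, d₂ = 28 − 25 = 3
Mode ≈ 104 + (9/(9+3)) × 2 = 104 + 1.5000 = 105.5000

105.50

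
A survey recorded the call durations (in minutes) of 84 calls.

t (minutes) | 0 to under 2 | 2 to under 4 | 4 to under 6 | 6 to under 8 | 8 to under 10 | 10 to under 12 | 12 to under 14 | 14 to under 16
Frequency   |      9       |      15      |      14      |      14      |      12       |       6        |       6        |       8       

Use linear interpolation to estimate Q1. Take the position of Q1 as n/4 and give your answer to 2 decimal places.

Cumulative frequencies: 9, 24, 38, 52, 64, 70, 76, 84
n = 84; position = n/4 = 21.
This falls in the class 2 to under 4: L = 2, F = 9, f = 15, h = 2.
Lower quartile ≈ 2 + ((21 − 9) / 15) × 2 = 3.6000

3.60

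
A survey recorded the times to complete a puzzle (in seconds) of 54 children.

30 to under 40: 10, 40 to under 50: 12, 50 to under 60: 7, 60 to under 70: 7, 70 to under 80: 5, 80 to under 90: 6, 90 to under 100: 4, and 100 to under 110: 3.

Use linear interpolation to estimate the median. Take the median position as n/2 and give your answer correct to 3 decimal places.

57.143

Cumulative frequencies: 10, 22, 29, 36, 41, 47, 51, 54
n = 54; position = n/2 = 27.
This falls in the class 50 to under 60: L = 50, F = 22, f = 7, h = 10.
Median ≈ 50 + ((27 − 22) / 7) × 10 = 57.1429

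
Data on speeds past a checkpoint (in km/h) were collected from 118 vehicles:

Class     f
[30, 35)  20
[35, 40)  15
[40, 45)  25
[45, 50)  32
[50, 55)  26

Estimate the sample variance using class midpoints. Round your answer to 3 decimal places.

Midpoints: 32.5, 37.5, 42.5, 47.5, 52.5
n = 118, Σfm = 5160, mean = 43.7288
Σfm² = 231237.5
Σf(m − x̄)² = Σfm² − (Σfm)²/n = 231237.5 − 5160²/118 = 5596.8220
Sample variance = 5596.8220 / 117 = 47.8361

47.836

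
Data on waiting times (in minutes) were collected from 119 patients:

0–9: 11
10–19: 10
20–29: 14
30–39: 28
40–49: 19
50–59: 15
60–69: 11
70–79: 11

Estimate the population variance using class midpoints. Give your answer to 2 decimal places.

Midpoints: 4.5, 14.5, 24.5, 34.5, 44.5, 54.5, 64.5, 74.5
n = 119, Σfm = 4695.5, mean = 39.4580
Σfm² = 233049.75
Σf(m − x̄)² = Σfm² − (Σfm)²/n = 233049.75 − 4695.5²/119 = 47774.7899
Population variance = 47774.7899 / 119 = 401.4688

401.47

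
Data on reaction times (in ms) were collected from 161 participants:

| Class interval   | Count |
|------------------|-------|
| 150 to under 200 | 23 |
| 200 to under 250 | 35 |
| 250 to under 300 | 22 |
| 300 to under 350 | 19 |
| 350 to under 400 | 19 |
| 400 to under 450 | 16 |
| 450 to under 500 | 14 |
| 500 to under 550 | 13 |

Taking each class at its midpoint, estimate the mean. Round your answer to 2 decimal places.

320.03

Midpoints: 175, 225, 275, 325, 375, 425, 475, 525
Σfm = 23×175 + 35×225 + 22×275 + 19×325 + 19×375 + 16×425 + 14×475 + 13×525 = 51525
n = Σf = 161
Mean = 51525 / 161 = 320.0311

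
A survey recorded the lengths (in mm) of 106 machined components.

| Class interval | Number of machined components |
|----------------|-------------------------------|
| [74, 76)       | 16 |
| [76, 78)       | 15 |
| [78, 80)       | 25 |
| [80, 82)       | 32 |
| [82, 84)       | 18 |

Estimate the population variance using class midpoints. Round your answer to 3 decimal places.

Midpoints: 75, 77, 79, 81, 83
n = 106, Σfm = 8416, mean = 79.3962
Σfm² = 668914
Σf(m − x̄)² = Σfm² − (Σfm)²/n = 668914 − 8416²/106 = 715.3585
Population variance = 715.3585 / 106 = 6.7487

6.749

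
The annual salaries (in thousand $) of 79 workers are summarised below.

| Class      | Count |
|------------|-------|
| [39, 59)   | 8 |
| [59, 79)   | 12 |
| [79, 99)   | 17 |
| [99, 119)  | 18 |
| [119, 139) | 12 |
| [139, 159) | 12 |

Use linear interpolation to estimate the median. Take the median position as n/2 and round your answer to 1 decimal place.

101.8

Cumulative frequencies: 8, 20, 37, 55, 67, 79
n = 79; position = n/2 = 39.5.
This falls in the class [99, 119): L = 99, F = 37, f = 18, h = 20.
Median ≈ 99 + ((39.5 − 37) / 18) × 20 = 101.7778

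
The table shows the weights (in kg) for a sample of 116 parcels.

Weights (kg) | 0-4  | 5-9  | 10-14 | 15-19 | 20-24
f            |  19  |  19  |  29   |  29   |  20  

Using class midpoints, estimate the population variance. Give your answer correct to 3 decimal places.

Midpoints: 2, 7, 12, 17, 22
n = 116, Σfm = 1452, mean = 12.5172
Σfm² = 23244
Σf(m − x̄)² = Σfm² − (Σfm)²/n = 23244 − 1452²/116 = 5068.9655
Population variance = 5068.9655 / 116 = 43.6980

43.698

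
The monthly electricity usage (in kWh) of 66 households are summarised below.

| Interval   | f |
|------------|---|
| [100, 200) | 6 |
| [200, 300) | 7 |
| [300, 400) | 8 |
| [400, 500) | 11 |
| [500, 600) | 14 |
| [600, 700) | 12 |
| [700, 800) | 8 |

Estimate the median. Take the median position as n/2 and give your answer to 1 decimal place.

507.1

Cumulative frequencies: 6, 13, 21, 32, 46, 58, 66
n = 66; position = n/2 = 33.
This falls in the class [500, 600): L = 500, F = 32, f = 14, h = 100.
Median ≈ 500 + ((33 − 32) / 14) × 100 = 507.1429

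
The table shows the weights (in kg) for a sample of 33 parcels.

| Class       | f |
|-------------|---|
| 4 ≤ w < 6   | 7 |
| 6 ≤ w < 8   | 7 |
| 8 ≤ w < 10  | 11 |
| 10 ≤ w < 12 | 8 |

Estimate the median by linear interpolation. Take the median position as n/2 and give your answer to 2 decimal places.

Cumulative frequencies: 7, 14, 25, 33
n = 33; position = n/2 = 16.5.
This falls in the class 8 ≤ w < 10: L = 8, F = 14, f = 11, h = 2.
Median ≈ 8 + ((16.5 − 14) / 11) × 2 = 8.4545

8.45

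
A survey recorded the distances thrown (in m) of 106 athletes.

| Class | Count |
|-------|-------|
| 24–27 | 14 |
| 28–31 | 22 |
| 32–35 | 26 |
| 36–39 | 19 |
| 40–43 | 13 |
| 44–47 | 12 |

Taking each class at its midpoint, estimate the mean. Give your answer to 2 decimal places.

34.67

Midpoints: 25.5, 29.5, 33.5, 37.5, 41.5, 45.5
Σfm = 14×25.5 + 22×29.5 + 26×33.5 + 19×37.5 + 13×41.5 + 12×45.5 = 3675
n = Σf = 106
Mean = 3675 / 106 = 34.6698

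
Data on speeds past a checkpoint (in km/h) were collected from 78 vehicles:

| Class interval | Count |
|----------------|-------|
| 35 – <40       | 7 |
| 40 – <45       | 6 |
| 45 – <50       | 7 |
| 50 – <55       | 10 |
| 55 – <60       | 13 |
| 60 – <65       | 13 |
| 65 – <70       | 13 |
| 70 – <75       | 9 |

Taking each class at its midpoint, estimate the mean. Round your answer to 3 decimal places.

57.244

Midpoints: 37.5, 42.5, 47.5, 52.5, 57.5, 62.5, 67.5, 72.5
Σfm = 7×37.5 + 6×42.5 + 7×47.5 + 10×52.5 + 13×57.5 + 13×62.5 + 13×67.5 + 9×72.5 = 4465
n = Σf = 78
Mean = 4465 / 78 = 57.2436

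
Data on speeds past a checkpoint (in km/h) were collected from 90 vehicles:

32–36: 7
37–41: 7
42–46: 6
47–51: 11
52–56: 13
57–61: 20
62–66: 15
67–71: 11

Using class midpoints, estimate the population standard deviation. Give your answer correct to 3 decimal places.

Midpoints: 34, 39, 44, 49, 54, 59, 64, 69
n = 90, Σfm = 4915, mean = 54.6111
Σfm² = 278105
Σf(m − x̄)² = Σfm² − (Σfm)²/n = 278105 − 4915²/90 = 9691.3889
Population variance = 9691.3889 / 90 = 107.6821
Standard deviation = √107.6821 = 10.3770

10.377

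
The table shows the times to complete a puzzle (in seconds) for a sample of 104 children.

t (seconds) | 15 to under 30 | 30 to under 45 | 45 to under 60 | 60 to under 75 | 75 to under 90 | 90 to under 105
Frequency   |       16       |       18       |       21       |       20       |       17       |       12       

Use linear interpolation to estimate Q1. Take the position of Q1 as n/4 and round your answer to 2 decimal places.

38.33

Cumulative frequencies: 16, 34, 55, 75, 92, 104
n = 104; position = n/4 = 26.
This falls in the class 30 to under 45: L = 30, F = 16, f = 18, h = 15.
Lower quartile ≈ 30 + ((26 − 16) / 18) × 15 = 38.3333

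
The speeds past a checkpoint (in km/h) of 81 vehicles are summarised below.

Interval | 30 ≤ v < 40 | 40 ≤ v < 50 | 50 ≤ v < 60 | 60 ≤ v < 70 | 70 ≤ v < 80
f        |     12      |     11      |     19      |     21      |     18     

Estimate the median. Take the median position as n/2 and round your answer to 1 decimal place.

Cumulative frequencies: 12, 23, 42, 63, 81
n = 81; position = n/2 = 40.5.
This falls in the class 50 ≤ v < 60: L = 50, F = 23, f = 19, h = 10.
Median ≈ 50 + ((40.5 − 23) / 19) × 10 = 59.2105

59.2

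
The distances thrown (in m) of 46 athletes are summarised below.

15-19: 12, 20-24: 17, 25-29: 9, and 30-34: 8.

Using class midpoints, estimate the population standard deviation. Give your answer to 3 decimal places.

5.178

Midpoints: 17, 22, 27, 32
n = 46, Σfm = 1077, mean = 23.4130
Σfm² = 26449
Σf(m − x̄)² = Σfm² − (Σfm)²/n = 26449 − 1077²/46 = 1233.1522
Population variance = 1233.1522 / 46 = 26.8077
Standard deviation = √26.8077 = 5.1776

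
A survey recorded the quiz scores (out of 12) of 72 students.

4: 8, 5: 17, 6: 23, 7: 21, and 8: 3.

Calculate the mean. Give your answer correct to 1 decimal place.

5.9

Values: 4, 5, 6, 7, 8
Σfx = 8×4 + 17×5 + 23×6 + 21×7 + 3×8 = 426
n = Σf = 72
Mean = 426 / 72 = 5.9167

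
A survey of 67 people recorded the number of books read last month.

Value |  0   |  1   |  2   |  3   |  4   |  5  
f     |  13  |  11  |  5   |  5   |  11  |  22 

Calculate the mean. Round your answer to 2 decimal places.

Values: 0, 1, 2, 3, 4, 5
Σfx = 13×0 + 11×1 + 5×2 + 5×3 + 11×4 + 22×5 = 190
n = Σf = 67
Mean = 190 / 67 = 2.8358

2.84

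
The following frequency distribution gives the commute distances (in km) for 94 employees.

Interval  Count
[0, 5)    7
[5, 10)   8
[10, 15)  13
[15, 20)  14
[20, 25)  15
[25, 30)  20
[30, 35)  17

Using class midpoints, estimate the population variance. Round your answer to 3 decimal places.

85.808

Midpoints: 2.5, 7.5, 12.5, 17.5, 22.5, 27.5, 32.5
n = 94, Σfm = 1925, mean = 20.4787
Σfm² = 47487.5
Σf(m − x̄)² = Σfm² − (Σfm)²/n = 47487.5 − 1925²/94 = 8065.9574
Population variance = 8065.9574 / 94 = 85.8081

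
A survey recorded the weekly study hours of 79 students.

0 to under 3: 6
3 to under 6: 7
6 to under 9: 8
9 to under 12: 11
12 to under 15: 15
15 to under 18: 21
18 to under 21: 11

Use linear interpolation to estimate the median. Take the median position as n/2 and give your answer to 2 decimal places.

13.50

Cumulative frequencies: 6, 13, 21, 32, 47, 68, 79
n = 79; position = n/2 = 39.5.
This falls in the class 12 to under 15: L = 12, F = 32, f = 15, h = 3.
Median ≈ 12 + ((39.5 − 32) / 15) × 3 = 13.5000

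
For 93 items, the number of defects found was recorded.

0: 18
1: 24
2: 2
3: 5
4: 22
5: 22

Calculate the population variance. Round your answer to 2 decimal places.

3.81

Values: 0, 1, 2, 3, 4, 5
n = 93, Σfx = 241, mean = 2.5914
Σfx² = 979
Σf(x − x̄)² = Σfx² − (Σfx)²/n = 979 − 241²/93 = 354.4731
Population variance = 354.4731 / 93 = 3.8115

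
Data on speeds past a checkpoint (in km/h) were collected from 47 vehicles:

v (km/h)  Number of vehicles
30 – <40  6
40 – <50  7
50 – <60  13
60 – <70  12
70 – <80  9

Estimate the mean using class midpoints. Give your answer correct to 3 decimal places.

Midpoints: 35, 45, 55, 65, 75
Σfm = 6×35 + 7×45 + 13×55 + 12×65 + 9×75 = 2695
n = Σf = 47
Mean = 2695 / 47 = 57.3404

57.340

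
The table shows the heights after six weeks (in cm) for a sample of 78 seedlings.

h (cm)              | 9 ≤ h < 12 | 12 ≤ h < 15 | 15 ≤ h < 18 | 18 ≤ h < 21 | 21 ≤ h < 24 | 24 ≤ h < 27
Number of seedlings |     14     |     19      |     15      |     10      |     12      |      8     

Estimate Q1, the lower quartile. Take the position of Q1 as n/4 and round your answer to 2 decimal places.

12.87

Cumulative frequencies: 14, 33, 48, 58, 70, 78
n = 78; position = n/4 = 19.5.
This falls in the class 12 ≤ h < 15: L = 12, F = 14, f = 19, h = 3.
Lower quartile ≈ 12 + ((19.5 − 14) / 19) × 3 = 12.8684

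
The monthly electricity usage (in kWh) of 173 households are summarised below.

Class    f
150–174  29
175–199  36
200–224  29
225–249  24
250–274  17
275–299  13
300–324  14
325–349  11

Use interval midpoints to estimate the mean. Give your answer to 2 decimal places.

228.47

Midpoints: 162, 187, 212, 237, 262, 287, 312, 337
Σfm = 29×162 + 36×187 + 29×212 + 24×237 + 17×262 + 13×287 + 14×312 + 11×337 = 39526
n = Σf = 173
Mean = 39526 / 173 = 228.4740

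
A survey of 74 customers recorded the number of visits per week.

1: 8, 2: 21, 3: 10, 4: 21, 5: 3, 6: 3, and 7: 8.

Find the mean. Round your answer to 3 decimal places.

3.419

Values: 1, 2, 3, 4, 5, 6, 7
Σfx = 8×1 + 21×2 + 10×3 + 21×4 + 3×5 + 3×6 + 8×7 = 253
n = Σf = 74
Mean = 253 / 74 = 3.4189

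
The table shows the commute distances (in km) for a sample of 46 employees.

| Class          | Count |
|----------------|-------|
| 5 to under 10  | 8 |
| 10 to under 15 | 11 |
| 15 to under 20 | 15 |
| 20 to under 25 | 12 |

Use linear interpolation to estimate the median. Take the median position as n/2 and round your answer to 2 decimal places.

Cumulative frequencies: 8, 19, 34, 46
n = 46; position = n/2 = 23.
This falls in the class 15 to under 20: L = 15, F = 19, f = 15, h = 5.
Median ≈ 15 + ((23 − 19) / 15) × 5 = 16.3333

16.33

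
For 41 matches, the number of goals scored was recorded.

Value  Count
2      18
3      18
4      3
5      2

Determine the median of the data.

Cumulative frequencies: 18, 36, 39, 41
n = 41, so the median is the value in position (n+1)/2 = 21.
Position 21 falls at value 3.

3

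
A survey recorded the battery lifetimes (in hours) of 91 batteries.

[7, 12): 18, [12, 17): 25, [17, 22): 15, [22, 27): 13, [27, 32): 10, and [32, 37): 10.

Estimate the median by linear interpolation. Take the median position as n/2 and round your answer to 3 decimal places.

17.833

Cumulative frequencies: 18, 43, 58, 71, 81, 91
n = 91; position = n/2 = 45.5.
This falls in the class [17, 22): L = 17, F = 43, f = 15, h = 5.
Median ≈ 17 + ((45.5 − 43) / 15) × 5 = 17.8333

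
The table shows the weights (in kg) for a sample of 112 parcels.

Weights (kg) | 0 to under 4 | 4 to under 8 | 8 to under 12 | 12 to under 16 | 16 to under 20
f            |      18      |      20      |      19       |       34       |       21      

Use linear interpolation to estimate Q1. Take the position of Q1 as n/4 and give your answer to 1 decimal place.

Cumulative frequencies: 18, 38, 57, 91, 112
n = 112; position = n/4 = 28.
This falls in the class 4 to under 8: L = 4, F = 18, f = 20, h = 4.
Lower quartile ≈ 4 + ((28 − 18) / 20) × 4 = 6.0000

6.0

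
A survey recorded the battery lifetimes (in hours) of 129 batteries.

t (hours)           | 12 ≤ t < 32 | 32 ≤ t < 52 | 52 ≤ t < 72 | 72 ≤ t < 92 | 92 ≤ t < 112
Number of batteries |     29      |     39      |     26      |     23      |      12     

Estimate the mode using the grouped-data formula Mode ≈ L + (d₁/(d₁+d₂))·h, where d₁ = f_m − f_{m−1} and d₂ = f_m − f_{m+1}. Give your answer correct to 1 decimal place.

Modal class: 32 ≤ t < 52 (highest frequency 39).
d₁ = 39 − 29 = 10, d₂ = 39 − 26 = 13
Mode ≈ 32 + (10/(10+13)) × 20 = 32 + 8.6957 = 40.6957

40.7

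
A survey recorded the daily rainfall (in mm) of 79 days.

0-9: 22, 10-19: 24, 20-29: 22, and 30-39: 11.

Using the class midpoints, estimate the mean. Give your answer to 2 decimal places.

Midpoints: 4.5, 14.5, 24.5, 34.5
Σfm = 22×4.5 + 24×14.5 + 22×24.5 + 11×34.5 = 1365.5
n = Σf = 79
Mean = 1365.5 / 79 = 17.2848

17.28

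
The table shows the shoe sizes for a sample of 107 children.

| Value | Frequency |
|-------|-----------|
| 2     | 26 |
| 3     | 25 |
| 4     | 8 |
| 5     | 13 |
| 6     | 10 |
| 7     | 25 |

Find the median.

4

Cumulative frequencies: 26, 51, 59, 72, 82, 107
n = 107, so the median is the value in position (n+1)/2 = 54.
Position 54 falls at value 4.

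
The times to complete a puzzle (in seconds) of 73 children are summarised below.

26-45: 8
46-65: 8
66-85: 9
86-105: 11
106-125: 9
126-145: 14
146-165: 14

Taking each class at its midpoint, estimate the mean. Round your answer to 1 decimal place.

103.7

Midpoints: 35.5, 55.5, 75.5, 95.5, 115.5, 135.5, 155.5
Σfm = 8×35.5 + 8×55.5 + 9×75.5 + 11×95.5 + 9×115.5 + 14×135.5 + 14×155.5 = 7571.5
n = Σf = 73
Mean = 7571.5 / 73 = 103.7192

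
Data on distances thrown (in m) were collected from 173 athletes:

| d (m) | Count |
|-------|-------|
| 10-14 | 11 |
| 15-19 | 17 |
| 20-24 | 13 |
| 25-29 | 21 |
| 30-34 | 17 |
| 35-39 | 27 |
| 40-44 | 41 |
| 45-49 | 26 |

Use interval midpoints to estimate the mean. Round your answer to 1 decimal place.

Midpoints: 12, 17, 22, 27, 32, 37, 42, 47
Σfm = 11×12 + 17×17 + 13×22 + 21×27 + 17×32 + 27×37 + 41×42 + 26×47 = 5761
n = Σf = 173
Mean = 5761 / 173 = 33.3006

33.3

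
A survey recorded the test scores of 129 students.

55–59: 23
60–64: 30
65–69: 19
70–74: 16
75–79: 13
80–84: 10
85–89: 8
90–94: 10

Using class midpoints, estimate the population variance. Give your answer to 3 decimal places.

Midpoints: 57, 62, 67, 72, 77, 82, 87, 92
n = 129, Σfm = 9033, mean = 70.0233
Σfm² = 647791
Σf(m − x̄)² = Σfm² − (Σfm)²/n = 647791 − 9033²/129 = 15270.9302
Population variance = 15270.9302 / 129 = 118.3793

118.379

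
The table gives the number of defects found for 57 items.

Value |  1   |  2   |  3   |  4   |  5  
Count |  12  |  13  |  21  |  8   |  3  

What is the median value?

Cumulative frequencies: 12, 25, 46, 54, 57
n = 57, so the median is the value in position (n+1)/2 = 29.
Position 29 falls at value 3.

3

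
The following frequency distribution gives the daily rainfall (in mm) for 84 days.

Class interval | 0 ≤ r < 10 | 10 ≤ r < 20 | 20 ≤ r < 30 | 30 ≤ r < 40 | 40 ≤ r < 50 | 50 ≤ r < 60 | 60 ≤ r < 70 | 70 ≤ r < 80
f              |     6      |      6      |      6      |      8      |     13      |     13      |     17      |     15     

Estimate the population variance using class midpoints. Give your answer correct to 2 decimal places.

461.05

Midpoints: 5, 15, 25, 35, 45, 55, 65, 75
n = 84, Σfm = 4080, mean = 48.5714
Σfm² = 236900
Σf(m − x̄)² = Σfm² − (Σfm)²/n = 236900 − 4080²/84 = 38728.5714
Population variance = 38728.5714 / 84 = 461.0544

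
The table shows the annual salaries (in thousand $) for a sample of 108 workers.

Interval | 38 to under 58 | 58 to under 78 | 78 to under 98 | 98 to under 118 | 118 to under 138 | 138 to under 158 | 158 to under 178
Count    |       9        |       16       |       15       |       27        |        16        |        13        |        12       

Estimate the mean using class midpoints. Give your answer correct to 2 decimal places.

108.74

Midpoints: 48, 68, 88, 108, 128, 148, 168
Σfm = 9×48 + 16×68 + 15×88 + 27×108 + 16×128 + 13×148 + 12×168 = 11744
n = Σf = 108
Mean = 11744 / 108 = 108.7407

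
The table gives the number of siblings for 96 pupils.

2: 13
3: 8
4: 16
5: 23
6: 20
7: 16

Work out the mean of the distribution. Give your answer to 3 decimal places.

4.802

Values: 2, 3, 4, 5, 6, 7
Σfx = 13×2 + 8×3 + 16×4 + 23×5 + 20×6 + 16×7 = 461
n = Σf = 96
Mean = 461 / 96 = 4.8021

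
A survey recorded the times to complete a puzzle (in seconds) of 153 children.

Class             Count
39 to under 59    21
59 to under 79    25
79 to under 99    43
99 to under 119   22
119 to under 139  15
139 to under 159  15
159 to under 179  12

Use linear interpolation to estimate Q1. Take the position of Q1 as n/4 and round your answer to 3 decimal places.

Cumulative frequencies: 21, 46, 89, 111, 126, 141, 153
n = 153; position = n/4 = 38.25.
This falls in the class 59 to under 79: L = 59, F = 21, f = 25, h = 20.
Lower quartile ≈ 59 + ((38.25 − 21) / 25) × 20 = 72.8000

72.800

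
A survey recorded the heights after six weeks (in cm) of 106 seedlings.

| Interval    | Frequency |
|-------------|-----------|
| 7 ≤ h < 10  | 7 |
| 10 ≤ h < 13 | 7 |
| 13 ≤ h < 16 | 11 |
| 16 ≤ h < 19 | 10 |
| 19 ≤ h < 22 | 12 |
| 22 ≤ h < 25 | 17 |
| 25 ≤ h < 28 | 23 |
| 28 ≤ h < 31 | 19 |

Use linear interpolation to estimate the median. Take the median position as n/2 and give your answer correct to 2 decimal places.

23.06

Cumulative frequencies: 7, 14, 25, 35, 47, 64, 87, 106
n = 106; position = n/2 = 53.
This falls in the class 22 ≤ h < 25: L = 22, F = 47, f = 17, h = 3.
Median ≈ 22 + ((53 − 47) / 17) × 3 = 23.0588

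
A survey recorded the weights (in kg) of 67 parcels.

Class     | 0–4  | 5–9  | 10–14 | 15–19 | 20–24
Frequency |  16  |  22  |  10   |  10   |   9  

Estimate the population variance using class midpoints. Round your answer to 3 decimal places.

45.489

Midpoints: 2, 7, 12, 17, 22
n = 67, Σfm = 674, mean = 10.0597
Σfm² = 9828
Σf(m − x̄)² = Σfm² − (Σfm)²/n = 9828 − 674²/67 = 3047.7612
Population variance = 3047.7612 / 67 = 45.4890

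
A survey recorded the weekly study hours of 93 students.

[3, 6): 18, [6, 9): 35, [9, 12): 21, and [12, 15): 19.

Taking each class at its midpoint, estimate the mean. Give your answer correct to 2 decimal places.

Midpoints: 4.5, 7.5, 10.5, 13.5
Σfm = 18×4.5 + 35×7.5 + 21×10.5 + 19×13.5 = 820.5
n = Σf = 93
Mean = 820.5 / 93 = 8.8226

8.82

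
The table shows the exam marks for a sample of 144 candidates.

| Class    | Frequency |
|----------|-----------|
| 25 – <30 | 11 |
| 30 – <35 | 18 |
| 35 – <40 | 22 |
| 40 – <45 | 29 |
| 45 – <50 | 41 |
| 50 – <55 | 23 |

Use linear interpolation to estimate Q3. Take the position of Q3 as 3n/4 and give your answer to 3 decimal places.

48.415

Cumulative frequencies: 11, 29, 51, 80, 121, 144
n = 144; position = 3n/4 = 108.
This falls in the class 45 – <50: L = 45, F = 80, f = 41, h = 5.
Upper quartile ≈ 45 + ((108 − 80) / 41) × 5 = 48.4146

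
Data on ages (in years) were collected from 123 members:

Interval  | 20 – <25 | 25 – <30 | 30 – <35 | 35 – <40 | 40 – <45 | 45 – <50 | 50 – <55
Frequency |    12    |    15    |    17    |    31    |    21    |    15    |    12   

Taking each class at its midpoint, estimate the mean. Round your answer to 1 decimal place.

37.7

Midpoints: 22.5, 27.5, 32.5, 37.5, 42.5, 47.5, 52.5
Σfm = 12×22.5 + 15×27.5 + 17×32.5 + 31×37.5 + 21×42.5 + 15×47.5 + 12×52.5 = 4632.5
n = Σf = 123
Mean = 4632.5 / 123 = 37.6626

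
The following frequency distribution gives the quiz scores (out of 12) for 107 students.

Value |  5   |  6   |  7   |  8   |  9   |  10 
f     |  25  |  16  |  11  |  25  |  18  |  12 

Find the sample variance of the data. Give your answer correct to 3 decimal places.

2.944

Values: 5, 6, 7, 8, 9, 10
n = 107, Σfx = 780, mean = 7.2897
Σfx² = 5998
Σf(x − x̄)² = Σfx² − (Σfx)²/n = 5998 − 780²/107 = 312.0187
Sample variance = 312.0187 / 106 = 2.9436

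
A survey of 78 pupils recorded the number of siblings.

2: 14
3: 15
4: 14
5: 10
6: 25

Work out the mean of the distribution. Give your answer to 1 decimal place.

Values: 2, 3, 4, 5, 6
Σfx = 14×2 + 15×3 + 14×4 + 10×5 + 25×6 = 329
n = Σf = 78
Mean = 329 / 78 = 4.2179

4.2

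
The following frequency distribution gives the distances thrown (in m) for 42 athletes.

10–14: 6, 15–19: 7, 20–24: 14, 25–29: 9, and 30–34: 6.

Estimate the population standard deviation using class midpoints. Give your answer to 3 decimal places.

6.168

Midpoints: 12, 17, 22, 27, 32
n = 42, Σfm = 934, mean = 22.2381
Σfm² = 22368
Σf(m − x̄)² = Σfm² − (Σfm)²/n = 22368 − 934²/42 = 1597.6190
Population variance = 1597.6190 / 42 = 38.0385
Standard deviation = √38.0385 = 6.1675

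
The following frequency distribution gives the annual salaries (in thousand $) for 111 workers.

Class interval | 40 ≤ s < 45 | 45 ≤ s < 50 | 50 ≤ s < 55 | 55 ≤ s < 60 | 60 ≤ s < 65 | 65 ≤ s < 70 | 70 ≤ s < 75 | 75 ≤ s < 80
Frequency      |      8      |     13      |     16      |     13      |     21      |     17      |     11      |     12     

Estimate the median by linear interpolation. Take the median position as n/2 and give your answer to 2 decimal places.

Cumulative frequencies: 8, 21, 37, 50, 71, 88, 99, 111
n = 111; position = n/2 = 55.5.
This falls in the class 60 ≤ s < 65: L = 60, F = 50, f = 21, h = 5.
Median ≈ 60 + ((55.5 − 50) / 21) × 5 = 61.3095

61.31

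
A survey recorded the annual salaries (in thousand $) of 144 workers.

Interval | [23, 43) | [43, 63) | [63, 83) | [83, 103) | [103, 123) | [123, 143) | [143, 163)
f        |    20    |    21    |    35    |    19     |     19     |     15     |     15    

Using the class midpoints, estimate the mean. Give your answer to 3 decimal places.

Midpoints: 33, 53, 73, 93, 113, 133, 153
Σfm = 20×33 + 21×53 + 35×73 + 19×93 + 19×113 + 15×133 + 15×153 = 12532
n = Σf = 144
Mean = 12532 / 144 = 87.0278

87.028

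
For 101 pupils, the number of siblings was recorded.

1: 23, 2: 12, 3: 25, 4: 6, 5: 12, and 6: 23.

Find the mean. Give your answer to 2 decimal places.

Values: 1, 2, 3, 4, 5, 6
Σfx = 23×1 + 12×2 + 25×3 + 6×4 + 12×5 + 23×6 = 344
n = Σf = 101
Mean = 344 / 101 = 3.4059

3.41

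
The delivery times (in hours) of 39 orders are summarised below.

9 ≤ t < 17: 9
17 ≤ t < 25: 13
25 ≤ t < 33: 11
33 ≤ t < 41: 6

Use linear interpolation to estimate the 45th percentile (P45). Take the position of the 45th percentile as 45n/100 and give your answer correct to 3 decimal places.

Cumulative frequencies: 9, 22, 33, 39
n = 39; position = 45n/100 = 17.55.
This falls in the class 17 ≤ t < 25: L = 17, F = 9, f = 13, h = 8.
45th percentile ≈ 17 + ((17.55 − 9) / 13) × 8 = 22.2615

22.262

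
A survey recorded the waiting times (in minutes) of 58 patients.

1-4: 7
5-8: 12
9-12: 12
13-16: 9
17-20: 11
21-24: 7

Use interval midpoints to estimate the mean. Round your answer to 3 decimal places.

Midpoints: 2.5, 6.5, 10.5, 14.5, 18.5, 22.5
Σfm = 7×2.5 + 12×6.5 + 12×10.5 + 9×14.5 + 11×18.5 + 7×22.5 = 713
n = Σf = 58
Mean = 713 / 58 = 12.2931

12.293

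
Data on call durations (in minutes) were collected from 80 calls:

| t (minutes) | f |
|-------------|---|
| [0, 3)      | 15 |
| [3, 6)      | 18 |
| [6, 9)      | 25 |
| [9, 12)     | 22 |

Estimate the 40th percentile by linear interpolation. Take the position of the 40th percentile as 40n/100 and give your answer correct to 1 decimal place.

Cumulative frequencies: 15, 33, 58, 80
n = 80; position = 40n/100 = 32.
This falls in the class [3, 6): L = 3, F = 15, f = 18, h = 3.
40th percentile ≈ 3 + ((32 − 15) / 18) × 3 = 5.8333

5.8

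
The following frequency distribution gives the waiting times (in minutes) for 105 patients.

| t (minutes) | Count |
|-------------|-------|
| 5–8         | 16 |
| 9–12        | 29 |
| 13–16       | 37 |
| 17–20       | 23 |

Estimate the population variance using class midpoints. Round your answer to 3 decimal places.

Midpoints: 6.5, 10.5, 14.5, 18.5
n = 105, Σfm = 1370.5, mean = 13.0524
Σfm² = 19524.25
Σf(m − x̄)² = Σfm² − (Σfm)²/n = 19524.25 − 1370.5²/105 = 1635.9619
Population variance = 1635.9619 / 105 = 15.5806

15.581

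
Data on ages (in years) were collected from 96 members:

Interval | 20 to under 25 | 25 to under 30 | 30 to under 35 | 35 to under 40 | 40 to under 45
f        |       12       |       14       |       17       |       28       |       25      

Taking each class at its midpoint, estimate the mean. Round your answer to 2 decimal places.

Midpoints: 22.5, 27.5, 32.5, 37.5, 42.5
Σfm = 12×22.5 + 14×27.5 + 17×32.5 + 28×37.5 + 25×42.5 = 3320
n = Σf = 96
Mean = 3320 / 96 = 34.5833

34.58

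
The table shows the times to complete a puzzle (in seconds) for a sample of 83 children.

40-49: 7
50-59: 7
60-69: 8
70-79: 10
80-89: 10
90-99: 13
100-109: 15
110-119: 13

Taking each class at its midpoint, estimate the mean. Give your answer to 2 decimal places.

85.34

Midpoints: 44.5, 54.5, 64.5, 74.5, 84.5, 94.5, 104.5, 114.5
Σfm = 7×44.5 + 7×54.5 + 8×64.5 + 10×74.5 + 10×84.5 + 13×94.5 + 15×104.5 + 13×114.5 = 7083.5
n = Σf = 83
Mean = 7083.5 / 83 = 85.3434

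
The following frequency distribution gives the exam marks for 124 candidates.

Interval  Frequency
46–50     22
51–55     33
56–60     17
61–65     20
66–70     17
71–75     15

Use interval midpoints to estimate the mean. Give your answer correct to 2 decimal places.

Midpoints: 48, 53, 58, 63, 68, 73
Σfm = 22×48 + 33×53 + 17×58 + 20×63 + 17×68 + 15×73 = 7302
n = Σf = 124
Mean = 7302 / 124 = 58.8871

58.89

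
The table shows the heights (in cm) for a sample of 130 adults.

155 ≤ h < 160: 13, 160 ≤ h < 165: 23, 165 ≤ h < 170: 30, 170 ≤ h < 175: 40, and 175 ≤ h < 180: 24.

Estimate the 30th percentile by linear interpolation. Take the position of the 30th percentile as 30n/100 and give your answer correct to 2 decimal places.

Cumulative frequencies: 13, 36, 66, 106, 130
n = 130; position = 30n/100 = 39.
This falls in the class 165 ≤ h < 170: L = 165, F = 36, f = 30, h = 5.
30th percentile ≈ 165 + ((39 − 36) / 30) × 5 = 165.5000

165.50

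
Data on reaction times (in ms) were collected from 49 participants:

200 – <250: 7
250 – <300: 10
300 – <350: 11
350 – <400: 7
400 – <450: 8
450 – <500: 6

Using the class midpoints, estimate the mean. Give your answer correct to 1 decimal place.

342.3

Midpoints: 225, 275, 325, 375, 425, 475
Σfm = 7×225 + 10×275 + 11×325 + 7×375 + 8×425 + 6×475 = 16775
n = Σf = 49
Mean = 16775 / 49 = 342.3469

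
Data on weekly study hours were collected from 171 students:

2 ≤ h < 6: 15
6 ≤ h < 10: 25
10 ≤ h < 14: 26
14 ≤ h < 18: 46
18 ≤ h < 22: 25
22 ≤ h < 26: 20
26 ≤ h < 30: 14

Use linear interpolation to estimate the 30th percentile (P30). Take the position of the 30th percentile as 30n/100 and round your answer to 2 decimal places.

11.74

Cumulative frequencies: 15, 40, 66, 112, 137, 157, 171
n = 171; position = 30n/100 = 51.3.
This falls in the class 10 ≤ h < 14: L = 10, F = 40, f = 26, h = 4.
30th percentile ≈ 10 + ((51.3 − 40) / 26) × 4 = 11.7385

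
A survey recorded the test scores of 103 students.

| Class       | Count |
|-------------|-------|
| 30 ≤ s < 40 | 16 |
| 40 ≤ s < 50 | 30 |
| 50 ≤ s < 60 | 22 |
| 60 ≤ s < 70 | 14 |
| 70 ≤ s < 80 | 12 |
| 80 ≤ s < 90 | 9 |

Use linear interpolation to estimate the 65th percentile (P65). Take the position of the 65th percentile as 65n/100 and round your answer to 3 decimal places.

Cumulative frequencies: 16, 46, 68, 82, 94, 103
n = 103; position = 65n/100 = 66.95.
This falls in the class 50 ≤ s < 60: L = 50, F = 46, f = 22, h = 10.
65th percentile ≈ 50 + ((66.95 − 46) / 22) × 10 = 59.5227

59.523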